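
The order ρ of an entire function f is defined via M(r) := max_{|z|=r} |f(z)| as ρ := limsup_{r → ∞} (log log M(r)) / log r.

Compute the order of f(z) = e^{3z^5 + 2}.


|e^{3z^5 + 2}| = e^{Re(3·z^5) + 2} ≤ e^{3|z|^5 + 2} = e^{3r^5 + 2} on |z| = r, so ρ ≤ 5. Choosing z on |z|=r so that 3·z^5 is real positive (always possible by picking arg z appropriately) gives |f(z)| = e^{3r^5 + 2}, matching the bound. The additive constant 2 does not affect log log M(r) ~ 5·log r. Hence ρ = 5.
Therefore ρ = 5.

Order ρ = 5.


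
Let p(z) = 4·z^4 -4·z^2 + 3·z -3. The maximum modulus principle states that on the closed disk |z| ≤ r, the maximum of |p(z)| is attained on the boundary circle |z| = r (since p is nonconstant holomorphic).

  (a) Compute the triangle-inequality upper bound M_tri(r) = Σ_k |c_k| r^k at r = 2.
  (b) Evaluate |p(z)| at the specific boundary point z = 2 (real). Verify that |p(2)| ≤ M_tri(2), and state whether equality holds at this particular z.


Coefficients: c_0 = -3, c_1 = 3, c_2 = -4, c_3 = 0, c_4 = 4. Radius r = 2.
Part (a). Triangle bound: M_tri(r) = Σ_k |c_k| r^k
  = |-3|·2^0 + |3|·2^1 + |-4|·2^2 + |0|·2^3 + |4|·2^4
  = 3 + 6 + 16 + 0 + 64 = 89.
This bounds M(r) := max_{|z|=r} |p(z)| from above; equality holds iff all terms c_k z^k can be made to align in phase at a single z on |z|=r.
Part (b). At z = 2 (real, on the circle |z| = r):
  p(2) = (-3)·2^0 + (3)·2^1 + (-4)·2^2 + (0)·2^3 + (4)·2^4 = 51.
  |p(2)| = 51.
Check: |p(2)| = 51 ≤ 89 = M_tri(2). ✓ Equality does not hold at z = 2 (the coefficients have mixed signs, so the terms do not all align in phase there).

M_tri(2) = 89; |p(2)| = 51; equality at z=2: no.


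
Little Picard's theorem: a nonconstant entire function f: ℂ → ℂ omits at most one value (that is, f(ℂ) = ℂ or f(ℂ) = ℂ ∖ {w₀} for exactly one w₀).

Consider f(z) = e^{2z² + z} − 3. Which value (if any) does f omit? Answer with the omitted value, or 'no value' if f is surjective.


Little Picard bounds the complement of f(ℂ) to at most one point.
The exponent g(z) = 2z² + z is a nonconstant polynomial, hence surjective onto ℂ. So e^{g(z)} takes every value in {e^w : w ∈ ℂ} = ℂ ∖ {0}. Adding -3 shifts the range to ℂ ∖ {-3}. f omits exactly -3.

Omitted value: -3.


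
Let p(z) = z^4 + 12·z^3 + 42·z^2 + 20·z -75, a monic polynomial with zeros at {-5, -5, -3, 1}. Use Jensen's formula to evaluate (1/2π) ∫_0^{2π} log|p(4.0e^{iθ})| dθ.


Zeros: -5, -5, -3, 1; r = 4.0.
Inside |z| < r: -3, 1. Outside (|z| ≥ r): -5, -5.
p(0) = -75, so log|p(0)| = log(75) = 4.3175.
Apply Jensen: I(r) = log|p(0)| + Σ_k log(r/|z_k|), summed over zeros inside |z| < r.
  log(r/|z_k|) for z_k = -3: log(4.0/3) = 0.2877
  log(r/|z_k|) for z_k = 1: log(4.0/1) = 1.3863
  Outside zeros (-5, -5) contribute nothing to the Jensen sum.
Sum over inside zeros: 1.6740.
I(r) = log|p(0)| + (inside sum) = 4.3175 + 1.6740 = 5.9915.
Note: since some zeros are outside |z| ≤ r, the simplified n·log(r) form does NOT apply — only the inside zeros contribute.

I(r) ≈ 5.9915.


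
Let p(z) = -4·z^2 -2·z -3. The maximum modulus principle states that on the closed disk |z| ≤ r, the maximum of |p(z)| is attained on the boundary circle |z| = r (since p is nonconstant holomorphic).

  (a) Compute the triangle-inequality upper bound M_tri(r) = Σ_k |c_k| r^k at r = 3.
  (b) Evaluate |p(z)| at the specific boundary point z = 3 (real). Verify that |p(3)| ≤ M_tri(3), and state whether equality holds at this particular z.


Coefficients: c_0 = -3, c_1 = -2, c_2 = -4. Radius r = 3.
Part (a). Triangle bound: M_tri(r) = Σ_k |c_k| r^k
  = |-3|·3^0 + |-2|·3^1 + |-4|·3^2
  = 3 + 6 + 36 = 45.
This bounds M(r) := max_{|z|=r} |p(z)| from above; equality holds iff all terms c_k z^k can be made to align in phase at a single z on |z|=r.
Part (b). At z = 3 (real, on the circle |z| = r):
  p(3) = (-3)·3^0 + (-2)·3^1 + (-4)·3^2 = -45.
  |p(3)| = 45.
Since all nonzero coefficients share the same sign, |p(3)| = 45 = M_tri(3); the triangle bound is attained at z = 3, so in fact M(r) = 45.

M_tri(3) = 45; |p(3)| = 45; equality at z=3: yes.


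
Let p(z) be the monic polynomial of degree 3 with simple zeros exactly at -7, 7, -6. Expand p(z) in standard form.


The polynomial is p(z) = ∏_{α ∈ S} (z − α), where S = {-7, 7, -6}.
Expanding the product yields: p(z) = z^3 + 6·z^2 -49·z -294.
The resulting polynomial has degree 3 and real coefficients as required.

p(z) = z^3 + 6·z^2 -49·z -294.


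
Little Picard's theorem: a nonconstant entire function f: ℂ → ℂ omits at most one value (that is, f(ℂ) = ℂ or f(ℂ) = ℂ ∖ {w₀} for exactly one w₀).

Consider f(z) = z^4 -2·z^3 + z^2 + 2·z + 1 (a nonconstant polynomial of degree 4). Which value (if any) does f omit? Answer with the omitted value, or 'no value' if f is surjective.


Little Picard bounds the complement of f(ℂ) to at most one point.
For every w ∈ ℂ, the equation p(z) − w = 0 is a nonconstant polynomial in z and hence has at least one root by the fundamental theorem of algebra. So p is surjective onto ℂ, omitting no value.

Omitted value: no value.


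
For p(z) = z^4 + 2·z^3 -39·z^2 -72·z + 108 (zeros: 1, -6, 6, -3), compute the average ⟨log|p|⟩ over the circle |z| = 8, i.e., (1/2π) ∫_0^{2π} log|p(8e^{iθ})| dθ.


Zeros: -6, -3, 1, 6; r = 8.
Inside |z| < r: -6, -3, 1, 6. Outside (|z| ≥ r): ∅.
p(0) = 108, so log|p(0)| = log(108) = 4.6821.
Apply Jensen: I(r) = log|p(0)| + Σ_k log(r/|z_k|), summed over zeros inside |z| < r.
  log(r/|z_k|) for z_k = 1: log(8/1) = 2.0794
  log(r/|z_k|) for z_k = -6: log(8/6) = 0.2877
  log(r/|z_k|) for z_k = 6: log(8/6) = 0.2877
  log(r/|z_k|) for z_k = -3: log(8/3) = 0.9808
Sum over inside zeros: 3.6356.
I(r) = log|p(0)| + (inside sum) = 4.6821 + 3.6356 = 8.3178.
Closed form (all zeros inside, monic): I(r) = n·log(r) = 4·log(8) = 8.3178. ✓

I(r) ≈ 8.3178.


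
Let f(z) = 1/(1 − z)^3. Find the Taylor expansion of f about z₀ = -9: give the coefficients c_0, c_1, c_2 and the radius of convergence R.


Let w = z − z₀, so z = z₀ + w.
Then 1 − z = 1 − (z₀ + w) = (1 − z₀) − w = 10 − w.
f(z) = 1/(10 − w)^3 = (1/(10)^3) · (1 − w/(10))^{−3}.
By the binomial series (1−u)^{−3} = Σ_{n≥0} C(n+2, 2) u^n for |u|<1, with u = w/(10):
  c_n = C(n+2, 2) / (10)^(n+3).
  c_0 = 1/(10)^3 = 1/1000.
  c_1 = 3/(10)^4 = 3/10000.
  c_2 = 6/(10)^5 = 3/50000.
The series is valid for |w/d| < 1, i.e. |z − z₀| < |d|.
Radius of convergence: R = |1 − z₀| = |10| = 10 (distance from z₀ to the singularity z = 1).

c_0 = 1/1000, c_1 = 3/10000, c_2 = 3/50000; R = 10.


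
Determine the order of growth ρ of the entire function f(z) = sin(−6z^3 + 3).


Write sin(w) = (e^{iw} ± e^{−iw})/(2 or 2i), so |sin(w)| ≤ e^{|w|}. With w = −6z^3 + 3, |w| ≤ 6r^3 + 3 on |z|=r, giving M(r) ≤ e^{6r^3 + 3} and ρ ≤ 3. For the lower bound, choose z on |z|=r with -6z^3 purely imaginary of modulus 6r^3; then |sin(−6z^3 + 3)| grows like e^{6r^3}/2, so ρ ≥ 3. Hence ρ = 3.
Therefore ρ = 3.

Order ρ = 3.


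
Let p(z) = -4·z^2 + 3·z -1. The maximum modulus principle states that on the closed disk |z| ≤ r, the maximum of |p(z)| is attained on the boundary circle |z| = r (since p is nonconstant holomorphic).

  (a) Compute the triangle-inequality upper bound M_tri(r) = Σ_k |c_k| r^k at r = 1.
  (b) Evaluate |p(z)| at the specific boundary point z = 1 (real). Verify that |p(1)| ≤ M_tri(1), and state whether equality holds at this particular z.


Coefficients: c_0 = -1, c_1 = 3, c_2 = -4. Radius r = 1.
Part (a). Triangle bound: M_tri(r) = Σ_k |c_k| r^k
  = |-1|·1^0 + |3|·1^1 + |-4|·1^2
  = 1 + 3 + 4 = 8.
This bounds M(r) := max_{|z|=r} |p(z)| from above; equality holds iff all terms c_k z^k can be made to align in phase at a single z on |z|=r.
Part (b). At z = 1 (real, on the circle |z| = r):
  p(1) = (-1)·1^0 + (3)·1^1 + (-4)·1^2 = -2.
  |p(1)| = 2.
Check: |p(1)| = 2 ≤ 8 = M_tri(1). ✓ Equality does not hold at z = 1 (the coefficients have mixed signs, so the terms do not all align in phase there).

M_tri(1) = 8; |p(1)| = 2; equality at z=1: no.


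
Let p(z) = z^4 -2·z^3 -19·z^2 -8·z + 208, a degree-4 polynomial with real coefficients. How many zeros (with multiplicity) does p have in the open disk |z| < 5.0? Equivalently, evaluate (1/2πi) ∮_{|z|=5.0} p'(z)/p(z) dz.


The zeros of p are: 4, (-3 + 2i), (-3 - 2i), 4.
Their magnitudes are: 4, 3.606, 3.606, 4.
Zeros with |z| < R = 5.0: 4, (-3 + 2i), (-3 - 2i), 4.
Count = 4.
By the argument principle, (1/2πi) ∮_{|z|=R} p'(z)/p(z) dz equals exactly this count.

Number of zeros inside |z| < 5.0: 4.


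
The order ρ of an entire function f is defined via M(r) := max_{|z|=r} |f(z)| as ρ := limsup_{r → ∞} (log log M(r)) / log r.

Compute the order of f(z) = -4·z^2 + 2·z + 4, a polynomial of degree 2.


|f(z)| ≤ Σ|c_k|·r^k = O(r^2) as r → ∞. Polynomial growth is O(e^{r^ε}) for every ε > 0 (since r^2/e^{r^ε} → 0), so ρ ≤ ε for all ε > 0, i.e. ρ = 0. Every nonconstant polynomial has order 0.
Therefore ρ = 0.

Order ρ = 0.


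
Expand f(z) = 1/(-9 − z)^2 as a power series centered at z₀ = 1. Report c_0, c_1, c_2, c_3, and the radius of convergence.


Let w = z − z₀, so z = z₀ + w.
Then -9 − z = -9 − (z₀ + w) = (-9 − z₀) − w = -10 − w.
f(z) = 1/(-10 − w)^2 = (1/(-10)^2) · (1 − w/(-10))^{−2}.
By the binomial series (1−u)^{−2} = Σ_{n≥0} C(n+1, 1) u^n for |u|<1, with u = w/(-10):
  c_n = C(n+1, 1) / (-10)^(n+2).
  c_0 = 1/(-10)^2 = 1/100.
  c_1 = 2/(-10)^3 = -1/500.
  c_2 = 3/(-10)^4 = 3/10000.
  c_3 = 4/(-10)^5 = -1/25000.
The series is valid for |w/d| < 1, i.e. |z − z₀| < |d|.
Radius of convergence: R = |-9 − z₀| = |-10| = 10 (distance from z₀ to the singularity z = -9).

c_0 = 1/100, c_1 = -1/500, c_2 = 3/10000, c_3 = -1/25000; R = 10.


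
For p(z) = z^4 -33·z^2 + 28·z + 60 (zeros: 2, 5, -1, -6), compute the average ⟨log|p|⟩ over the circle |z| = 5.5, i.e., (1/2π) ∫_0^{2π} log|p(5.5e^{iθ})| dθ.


Zeros: -6, -1, 2, 5; r = 5.5.
Inside |z| < r: -1, 2, 5. Outside (|z| ≥ r): -6.
p(0) = 60, so log|p(0)| = log(60) = 4.0943.
Apply Jensen: I(r) = log|p(0)| + Σ_k log(r/|z_k|), summed over zeros inside |z| < r.
  log(r/|z_k|) for z_k = 2: log(5.5/2) = 1.0116
  log(r/|z_k|) for z_k = 5: log(5.5/5) = 0.0953
  log(r/|z_k|) for z_k = -1: log(5.5/1) = 1.7047
  Outside zeros (-6) contribute nothing to the Jensen sum.
Sum over inside zeros: 2.8117.
I(r) = log|p(0)| + (inside sum) = 4.0943 + 2.8117 = 6.9060.
Note: since some zeros are outside |z| ≤ r, the simplified n·log(r) form does NOT apply — only the inside zeros contribute.

I(r) ≈ 6.9060.


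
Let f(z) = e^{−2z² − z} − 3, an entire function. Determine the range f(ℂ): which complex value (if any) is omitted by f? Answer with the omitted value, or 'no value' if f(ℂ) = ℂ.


Little Picard bounds the complement of f(ℂ) to at most one point.
The exponent g(z) = −2z² − z is a nonconstant polynomial, hence surjective onto ℂ. So e^{g(z)} takes every value in {e^w : w ∈ ℂ} = ℂ ∖ {0}. Adding -3 shifts the range to ℂ ∖ {-3}. f omits exactly -3.

Omitted value: -3.


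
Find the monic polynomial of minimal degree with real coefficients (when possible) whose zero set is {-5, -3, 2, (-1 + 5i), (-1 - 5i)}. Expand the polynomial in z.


The polynomial is p(z) = ∏_{α ∈ S} (z − α), where S = {-5, -3, 2, (-1 + 5i), (-1 - 5i)}.
Expanding the product yields: p(z) = z^5 + 8·z^4 + 37·z^3 + 124·z^2 -86·z -780.
Note conjugate pairs combine to real quadratics: (z − (-1+5i))(z − (-1−5i)) = z² + 2z + 26.
The resulting polynomial has degree 5 and real coefficients as required.

p(z) = z^5 + 8·z^4 + 37·z^3 + 124·z^2 -86·z -780.


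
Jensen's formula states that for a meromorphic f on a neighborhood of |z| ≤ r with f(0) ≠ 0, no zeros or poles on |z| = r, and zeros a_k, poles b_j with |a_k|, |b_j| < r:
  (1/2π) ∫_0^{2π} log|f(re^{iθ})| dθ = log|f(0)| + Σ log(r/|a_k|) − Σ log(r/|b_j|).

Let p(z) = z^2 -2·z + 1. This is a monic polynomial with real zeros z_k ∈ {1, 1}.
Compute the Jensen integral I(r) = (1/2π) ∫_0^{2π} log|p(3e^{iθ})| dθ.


Zeros: 1, 1; r = 3.
Inside |z| < r: 1, 1. Outside (|z| ≥ r): ∅.
p(0) = 1, so log|p(0)| = log(1) = 0.0000.
Apply Jensen: I(r) = log|p(0)| + Σ_k log(r/|z_k|), summed over zeros inside |z| < r.
  log(r/|z_k|) for z_k = 1: log(3/1) = 1.0986
  log(r/|z_k|) for z_k = 1: log(3/1) = 1.0986
Sum over inside zeros: 2.1972.
I(r) = log|p(0)| + (inside sum) = 0.0000 + 2.1972 = 2.1972.
Closed form (all zeros inside, monic): I(r) = n·log(r) = 2·log(3) = 2.1972. ✓

I(r) ≈ 2.1972.


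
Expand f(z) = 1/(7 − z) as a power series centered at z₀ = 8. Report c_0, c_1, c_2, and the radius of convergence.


Let w = z − z₀, so z = z₀ + w.
Then 7 − z = 7 − (z₀ + w) = (7 − z₀) − w = -1 − w.
f(z) = 1/(-1 − w) = (1/(-1)) · 1/(1 − w/(-1)) = Σ_{n≥0} w^n / (-1)^(n+1).
So c_n = 1/(-1)^(n+1):
  c_0 = 1/(-1)^1 = -1.
  c_1 = 1/(-1)^2 = 1.
  c_2 = 1/(-1)^3 = -1.
The series is valid for |w/d| < 1, i.e. |z − z₀| < |d|.
Radius of convergence: R = |7 − z₀| = |-1| = 1 (distance from z₀ to the singularity z = 7).

c_0 = -1, c_1 = 1, c_2 = -1; R = 1.


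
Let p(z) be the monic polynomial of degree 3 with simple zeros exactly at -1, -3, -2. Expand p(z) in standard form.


The polynomial is p(z) = ∏_{α ∈ S} (z − α), where S = {-1, -3, -2}.
Expanding the product yields: p(z) = z^3 + 6·z^2 + 11·z + 6.
The resulting polynomial has degree 3 and real coefficients as required.

p(z) = z^3 + 6·z^2 + 11·z + 6.


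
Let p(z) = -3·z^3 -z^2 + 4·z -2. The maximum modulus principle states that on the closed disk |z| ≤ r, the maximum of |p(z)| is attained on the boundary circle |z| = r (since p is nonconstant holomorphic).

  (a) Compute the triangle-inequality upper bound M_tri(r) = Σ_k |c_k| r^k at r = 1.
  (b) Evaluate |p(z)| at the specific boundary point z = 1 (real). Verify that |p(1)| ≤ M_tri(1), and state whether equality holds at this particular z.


Coefficients: c_0 = -2, c_1 = 4, c_2 = -1, c_3 = -3. Radius r = 1.
Part (a). Triangle bound: M_tri(r) = Σ_k |c_k| r^k
  = |-2|·1^0 + |4|·1^1 + |-1|·1^2 + |-3|·1^3
  = 2 + 4 + 1 + 3 = 10.
This bounds M(r) := max_{|z|=r} |p(z)| from above; equality holds iff all terms c_k z^k can be made to align in phase at a single z on |z|=r.
Part (b). At z = 1 (real, on the circle |z| = r):
  p(1) = (-2)·1^0 + (4)·1^1 + (-1)·1^2 + (-3)·1^3 = -2.
  |p(1)| = 2.
Check: |p(1)| = 2 ≤ 10 = M_tri(1). ✓ Equality does not hold at z = 1 (the coefficients have mixed signs, so the terms do not all align in phase there).

M_tri(1) = 10; |p(1)| = 2; equality at z=1: no.


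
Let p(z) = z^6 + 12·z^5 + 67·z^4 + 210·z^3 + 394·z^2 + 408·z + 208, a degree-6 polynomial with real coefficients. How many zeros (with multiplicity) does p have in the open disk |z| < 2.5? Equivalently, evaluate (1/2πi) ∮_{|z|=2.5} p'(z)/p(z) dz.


The zeros of p are: (-1 + 1i), (-1 - 1i), (-2 + 2i), (-2 - 2i), (-3 + 2i), (-3 - 2i).
Their magnitudes are: 1.414, 1.414, 2.828, 2.828, 3.606, 3.606.
Zeros with |z| < R = 2.5: (-1 + 1i), (-1 - 1i).
Count = 2.
By the argument principle, (1/2πi) ∮_{|z|=R} p'(z)/p(z) dz equals exactly this count.

Number of zeros inside |z| < 2.5: 2.


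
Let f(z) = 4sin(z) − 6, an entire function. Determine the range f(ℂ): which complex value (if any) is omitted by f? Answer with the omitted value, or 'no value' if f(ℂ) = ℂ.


Little Picard bounds the complement of f(ℂ) to at most one point.
sin is entire and surjective onto ℂ: for every w ∈ ℂ, sin(ζ) = w has a solution ζ ∈ ℂ (e.g., via the complex inverse arcsin). With ζ = z this gives z = ζ/(1). Then 4·sin(z) takes every value in 4·ℂ = ℂ, and adding -6 is a bijection of ℂ. So f is surjective and omits no value. (Note: only on the real line is sin bounded by [−1, 1].)

Omitted value: no value.


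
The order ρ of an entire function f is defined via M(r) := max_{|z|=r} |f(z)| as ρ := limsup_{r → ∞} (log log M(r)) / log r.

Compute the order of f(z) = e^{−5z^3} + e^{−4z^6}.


Each summand is entire of order 3 and 6 respectively (as in the single-exponential case). The order of a sum is at most the max of the orders, so ρ ≤ 6. For the lower bound: on |z|=r choose arg z so that -4z^6 is real positive; then |e^{-4z^6}| = e^{4r^6} while |e^{-5z^3}| ≤ e^{5r^3} = o(e^{4r^6}). So |f| ≥ e^{4r^6}(1 − o(1)) and ρ ≥ 6. Hence ρ = max(3, 6) = 6.
Therefore ρ = 6.

Order ρ = 6.


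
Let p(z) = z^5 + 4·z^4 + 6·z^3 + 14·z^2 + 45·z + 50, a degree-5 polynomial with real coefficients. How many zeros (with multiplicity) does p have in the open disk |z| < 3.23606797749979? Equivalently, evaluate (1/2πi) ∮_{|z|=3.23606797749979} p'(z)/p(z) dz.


The zeros of p are: (-2 + 1i), (-2 - 1i), (1 + 2i), (1 - 2i), -2.
Their magnitudes are: 2.236, 2.236, 2.236, 2.236, 2.
Zeros with |z| < R = 3.23606797749979: (-2 + 1i), (-2 - 1i), (1 + 2i), (1 - 2i), -2.
Count = 5.
By the argument principle, (1/2πi) ∮_{|z|=R} p'(z)/p(z) dz equals exactly this count.

Number of zeros inside |z| < 3.23606797749979: 5.


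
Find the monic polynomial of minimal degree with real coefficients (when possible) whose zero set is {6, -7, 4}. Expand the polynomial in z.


The polynomial is p(z) = ∏_{α ∈ S} (z − α), where S = {6, -7, 4}.
Expanding the product yields: p(z) = z^3 -3·z^2 -46·z + 168.
The resulting polynomial has degree 3 and real coefficients as required.

p(z) = z^3 -3·z^2 -46·z + 168.


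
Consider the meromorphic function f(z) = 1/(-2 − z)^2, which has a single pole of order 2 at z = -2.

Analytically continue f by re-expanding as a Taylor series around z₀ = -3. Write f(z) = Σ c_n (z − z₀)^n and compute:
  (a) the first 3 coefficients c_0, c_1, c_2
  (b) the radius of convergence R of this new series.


Let w = z − z₀, so z = z₀ + w.
Then -2 − z = -2 − (z₀ + w) = (-2 − z₀) − w = 1 − w.
f(z) = 1/(1 − w)^2 = (1/(1)^2) · (1 − w/(1))^{−2}.
By the binomial series (1−u)^{−2} = Σ_{n≥0} C(n+1, 1) u^n for |u|<1, with u = w/(1):
  c_n = C(n+1, 1) / (1)^(n+2).
  c_0 = 1/(1)^2 = 1.
  c_1 = 2/(1)^3 = 2.
  c_2 = 3/(1)^4 = 3.
The series is valid for |w/d| < 1, i.e. |z − z₀| < |d|.
Radius of convergence: R = |-2 − z₀| = |1| = 1 (distance from z₀ to the singularity z = -2).

c_0 = 1, c_1 = 2, c_2 = 3; R = 1.


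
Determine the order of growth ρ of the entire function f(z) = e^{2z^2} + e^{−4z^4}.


Each summand is entire of order 2 and 4 respectively (as in the single-exponential case). The order of a sum is at most the max of the orders, so ρ ≤ 4. For the lower bound: on |z|=r choose arg z so that -4z^4 is real positive; then |e^{-4z^4}| = e^{4r^4} while |e^{2z^2}| ≤ e^{2r^2} = o(e^{4r^4}). So |f| ≥ e^{4r^4}(1 − o(1)) and ρ ≥ 4. Hence ρ = max(2, 4) = 4.
Therefore ρ = 4.

Order ρ = 4.


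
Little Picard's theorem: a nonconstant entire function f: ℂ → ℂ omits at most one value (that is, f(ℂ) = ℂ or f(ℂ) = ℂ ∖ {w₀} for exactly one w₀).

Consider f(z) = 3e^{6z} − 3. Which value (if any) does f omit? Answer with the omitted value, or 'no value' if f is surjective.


Little Picard bounds the complement of f(ℂ) to at most one point.
e^{6z} is never zero on ℂ, so 3·e^{6z} takes every value in ℂ ∖ {0}. Adding -3 shifts the range to ℂ ∖ {-3}. Thus f omits exactly the value -3.

Omitted value: -3.


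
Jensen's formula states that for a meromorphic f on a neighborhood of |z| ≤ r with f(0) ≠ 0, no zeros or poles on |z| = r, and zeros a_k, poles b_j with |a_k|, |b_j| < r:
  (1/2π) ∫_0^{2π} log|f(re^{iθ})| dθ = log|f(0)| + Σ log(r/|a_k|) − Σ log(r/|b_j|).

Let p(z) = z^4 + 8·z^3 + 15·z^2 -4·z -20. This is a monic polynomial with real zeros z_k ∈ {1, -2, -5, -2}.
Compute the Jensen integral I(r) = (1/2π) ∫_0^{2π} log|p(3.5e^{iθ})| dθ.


Zeros: -5, -2, -2, 1; r = 3.5.
Inside |z| < r: -2, -2, 1. Outside (|z| ≥ r): -5.
p(0) = -20, so log|p(0)| = log(20) = 2.9957.
Apply Jensen: I(r) = log|p(0)| + Σ_k log(r/|z_k|), summed over zeros inside |z| < r.
  log(r/|z_k|) for z_k = 1: log(3.5/1) = 1.2528
  log(r/|z_k|) for z_k = -2: log(3.5/2) = 0.5596
  log(r/|z_k|) for z_k = -2: log(3.5/2) = 0.5596
  Outside zeros (-5) contribute nothing to the Jensen sum.
Sum over inside zeros: 2.3720.
I(r) = log|p(0)| + (inside sum) = 2.9957 + 2.3720 = 5.3677.
Note: since some zeros are outside |z| ≤ r, the simplified n·log(r) form does NOT apply — only the inside zeros contribute.

I(r) ≈ 5.3677.


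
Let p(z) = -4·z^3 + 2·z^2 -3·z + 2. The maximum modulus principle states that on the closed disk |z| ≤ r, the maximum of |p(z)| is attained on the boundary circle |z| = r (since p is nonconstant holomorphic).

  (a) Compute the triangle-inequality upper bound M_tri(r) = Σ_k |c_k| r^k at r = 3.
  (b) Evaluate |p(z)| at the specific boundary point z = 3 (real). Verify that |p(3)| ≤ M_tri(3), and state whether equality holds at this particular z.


Coefficients: c_0 = 2, c_1 = -3, c_2 = 2, c_3 = -4. Radius r = 3.
Part (a). Triangle bound: M_tri(r) = Σ_k |c_k| r^k
  = |2|·3^0 + |-3|·3^1 + |2|·3^2 + |-4|·3^3
  = 2 + 9 + 18 + 108 = 137.
This bounds M(r) := max_{|z|=r} |p(z)| from above; equality holds iff all terms c_k z^k can be made to align in phase at a single z on |z|=r.
Part (b). At z = 3 (real, on the circle |z| = r):
  p(3) = (2)·3^0 + (-3)·3^1 + (2)·3^2 + (-4)·3^3 = -97.
  |p(3)| = 97.
Check: |p(3)| = 97 ≤ 137 = M_tri(3). ✓ Equality does not hold at z = 3 (the coefficients have mixed signs, so the terms do not all align in phase there).

M_tri(3) = 137; |p(3)| = 97; equality at z=3: no.


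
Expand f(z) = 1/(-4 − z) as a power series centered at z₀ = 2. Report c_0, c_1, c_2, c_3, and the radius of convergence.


Let w = z − z₀, so z = z₀ + w.
Then -4 − z = -4 − (z₀ + w) = (-4 − z₀) − w = -6 − w.
f(z) = 1/(-6 − w) = (1/(-6)) · 1/(1 − w/(-6)) = Σ_{n≥0} w^n / (-6)^(n+1).
So c_n = 1/(-6)^(n+1):
  c_0 = 1/(-6)^1 = -1/6.
  c_1 = 1/(-6)^2 = 1/36.
  c_2 = 1/(-6)^3 = -1/216.
  c_3 = 1/(-6)^4 = 1/1296.
The series is valid for |w/d| < 1, i.e. |z − z₀| < |d|.
Radius of convergence: R = |-4 − z₀| = |-6| = 6 (distance from z₀ to the singularity z = -4).

c_0 = -1/6, c_1 = 1/36, c_2 = -1/216, c_3 = 1/1296; R = 6.


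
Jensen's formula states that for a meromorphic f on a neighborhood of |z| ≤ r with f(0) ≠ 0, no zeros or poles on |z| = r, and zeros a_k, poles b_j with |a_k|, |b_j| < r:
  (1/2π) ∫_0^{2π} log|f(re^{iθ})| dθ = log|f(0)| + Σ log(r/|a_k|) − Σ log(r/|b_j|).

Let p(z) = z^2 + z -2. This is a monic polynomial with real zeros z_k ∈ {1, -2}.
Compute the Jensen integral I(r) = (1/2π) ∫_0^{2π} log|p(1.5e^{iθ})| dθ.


Zeros: -2, 1; r = 1.5.
Inside |z| < r: 1. Outside (|z| ≥ r): -2.
p(0) = -2, so log|p(0)| = log(2) = 0.6931.
Apply Jensen: I(r) = log|p(0)| + Σ_k log(r/|z_k|), summed over zeros inside |z| < r.
  log(r/|z_k|) for z_k = 1: log(1.5/1) = 0.4055
  Outside zeros (-2) contribute nothing to the Jensen sum.
Sum over inside zeros: 0.4055.
I(r) = log|p(0)| + (inside sum) = 0.6931 + 0.4055 = 1.0986.
Note: since some zeros are outside |z| ≤ r, the simplified n·log(r) form does NOT apply — only the inside zeros contribute.

I(r) ≈ 1.0986.


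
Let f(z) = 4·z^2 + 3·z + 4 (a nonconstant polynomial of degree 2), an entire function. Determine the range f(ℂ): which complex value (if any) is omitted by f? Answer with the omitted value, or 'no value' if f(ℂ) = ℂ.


Little Picard bounds the complement of f(ℂ) to at most one point.
For every w ∈ ℂ, the equation p(z) − w = 0 is a nonconstant polynomial in z and hence has at least one root by the fundamental theorem of algebra. So p is surjective onto ℂ, omitting no value.

Omitted value: no value.


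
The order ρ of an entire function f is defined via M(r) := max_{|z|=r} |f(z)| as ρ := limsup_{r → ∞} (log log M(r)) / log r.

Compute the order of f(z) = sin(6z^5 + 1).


Write sin(w) = (e^{iw} ± e^{−iw})/(2 or 2i), so |sin(w)| ≤ e^{|w|}. With w = 6z^5 + 1, |w| ≤ 6r^5 + 1 on |z|=r, giving M(r) ≤ e^{6r^5 + 1} and ρ ≤ 5. For the lower bound, choose z on |z|=r with 6z^5 purely imaginary of modulus 6r^5; then |sin(6z^5 + 1)| grows like e^{6r^5}/2, so ρ ≥ 5. Hence ρ = 5.
Therefore ρ = 5.

Order ρ = 5.


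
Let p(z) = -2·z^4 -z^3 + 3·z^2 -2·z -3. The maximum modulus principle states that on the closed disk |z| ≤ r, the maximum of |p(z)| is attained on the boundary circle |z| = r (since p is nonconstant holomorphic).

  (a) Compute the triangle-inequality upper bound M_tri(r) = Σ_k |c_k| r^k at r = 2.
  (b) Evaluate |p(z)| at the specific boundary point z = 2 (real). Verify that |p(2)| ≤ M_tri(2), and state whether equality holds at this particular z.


Coefficients: c_0 = -3, c_1 = -2, c_2 = 3, c_3 = -1, c_4 = -2. Radius r = 2.
Part (a). Triangle bound: M_tri(r) = Σ_k |c_k| r^k
  = |-3|·2^0 + |-2|·2^1 + |3|·2^2 + |-1|·2^3 + |-2|·2^4
  = 3 + 4 + 12 + 8 + 32 = 59.
This bounds M(r) := max_{|z|=r} |p(z)| from above; equality holds iff all terms c_k z^k can be made to align in phase at a single z on |z|=r.
Part (b). At z = 2 (real, on the circle |z| = r):
  p(2) = (-3)·2^0 + (-2)·2^1 + (3)·2^2 + (-1)·2^3 + (-2)·2^4 = -35.
  |p(2)| = 35.
Check: |p(2)| = 35 ≤ 59 = M_tri(2). ✓ Equality does not hold at z = 2 (the coefficients have mixed signs, so the terms do not all align in phase there).

M_tri(2) = 59; |p(2)| = 35; equality at z=2: no.


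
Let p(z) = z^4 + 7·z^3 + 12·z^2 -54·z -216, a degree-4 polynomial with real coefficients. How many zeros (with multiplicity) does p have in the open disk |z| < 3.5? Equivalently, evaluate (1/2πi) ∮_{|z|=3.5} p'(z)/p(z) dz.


The zeros of p are: (-3 + 3i), (-3 - 3i), 3, -4.
Their magnitudes are: 4.243, 4.243, 3, 4.
Zeros with |z| < R = 3.5: 3.
Count = 1.
By the argument principle, (1/2πi) ∮_{|z|=R} p'(z)/p(z) dz equals exactly this count.

Number of zeros inside |z| < 3.5: 1.


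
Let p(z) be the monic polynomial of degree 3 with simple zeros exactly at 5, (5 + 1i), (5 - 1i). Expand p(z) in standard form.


The polynomial is p(z) = ∏_{α ∈ S} (z − α), where S = {5, (5 + 1i), (5 - 1i)}.
Expanding the product yields: p(z) = z^3 -15·z^2 + 76·z -130.
Note conjugate pairs combine to real quadratics: (z − (5+1i))(z − (5−1i)) = z² − 10z + 26.
The resulting polynomial has degree 3 and real coefficients as required.

p(z) = z^3 -15·z^2 + 76·z -130.


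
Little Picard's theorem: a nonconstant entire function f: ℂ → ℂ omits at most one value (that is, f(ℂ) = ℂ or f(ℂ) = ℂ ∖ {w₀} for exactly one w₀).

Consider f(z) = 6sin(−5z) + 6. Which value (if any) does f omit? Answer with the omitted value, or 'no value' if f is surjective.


Little Picard bounds the complement of f(ℂ) to at most one point.
sin is entire and surjective onto ℂ: for every w ∈ ℂ, sin(ζ) = w has a solution ζ ∈ ℂ (e.g., via the complex inverse arcsin). With ζ = −5z this gives z = ζ/(-5). Then 6·sin(−5z) takes every value in 6·ℂ = ℂ, and adding 6 is a bijection of ℂ. So f is surjective and omits no value. (Note: only on the real line is sin bounded by [−1, 1].)

Omitted value: no value.


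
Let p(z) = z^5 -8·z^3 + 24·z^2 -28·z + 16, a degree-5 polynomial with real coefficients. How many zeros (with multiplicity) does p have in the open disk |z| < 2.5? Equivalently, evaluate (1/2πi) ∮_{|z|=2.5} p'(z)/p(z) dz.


The zeros of p are: (1 + 1i), (1 - 1i), (1 + 1i), (1 - 1i), -4.
Their magnitudes are: 1.414, 1.414, 1.414, 1.414, 4.
Zeros with |z| < R = 2.5: (1 + 1i), (1 - 1i), (1 + 1i), (1 - 1i).
Count = 4.
By the argument principle, (1/2πi) ∮_{|z|=R} p'(z)/p(z) dz equals exactly this count.

Number of zeros inside |z| < 2.5: 4.


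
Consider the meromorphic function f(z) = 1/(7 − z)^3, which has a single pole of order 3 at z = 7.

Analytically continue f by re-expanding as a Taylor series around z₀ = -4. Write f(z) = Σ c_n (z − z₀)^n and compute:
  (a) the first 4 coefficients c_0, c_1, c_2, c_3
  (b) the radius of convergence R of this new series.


Let w = z − z₀, so z = z₀ + w.
Then 7 − z = 7 − (z₀ + w) = (7 − z₀) − w = 11 − w.
f(z) = 1/(11 − w)^3 = (1/(11)^3) · (1 − w/(11))^{−3}.
By the binomial series (1−u)^{−3} = Σ_{n≥0} C(n+2, 2) u^n for |u|<1, with u = w/(11):
  c_n = C(n+2, 2) / (11)^(n+3).
  c_0 = 1/(11)^3 = 1/1331.
  c_1 = 3/(11)^4 = 3/14641.
  c_2 = 6/(11)^5 = 6/161051.
  c_3 = 10/(11)^6 = 10/1771561.
The series is valid for |w/d| < 1, i.e. |z − z₀| < |d|.
Radius of convergence: R = |7 − z₀| = |11| = 11 (distance from z₀ to the singularity z = 7).

c_0 = 1/1331, c_1 = 3/14641, c_2 = 6/161051, c_3 = 10/1771561; R = 11.


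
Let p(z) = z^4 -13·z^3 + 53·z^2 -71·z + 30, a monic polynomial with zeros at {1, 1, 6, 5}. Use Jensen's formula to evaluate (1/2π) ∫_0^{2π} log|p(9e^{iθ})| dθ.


Zeros: 1, 1, 5, 6; r = 9.
Inside |z| < r: 1, 1, 5, 6. Outside (|z| ≥ r): ∅.
p(0) = 30, so log|p(0)| = log(30) = 3.4012.
Apply Jensen: I(r) = log|p(0)| + Σ_k log(r/|z_k|), summed over zeros inside |z| < r.
  log(r/|z_k|) for z_k = 1: log(9/1) = 2.1972
  log(r/|z_k|) for z_k = 1: log(9/1) = 2.1972
  log(r/|z_k|) for z_k = 6: log(9/6) = 0.4055
  log(r/|z_k|) for z_k = 5: log(9/5) = 0.5878
Sum over inside zeros: 5.3877.
I(r) = log|p(0)| + (inside sum) = 3.4012 + 5.3877 = 8.7889.
Closed form (all zeros inside, monic): I(r) = n·log(r) = 4·log(9) = 8.7889. ✓

I(r) ≈ 8.7889.


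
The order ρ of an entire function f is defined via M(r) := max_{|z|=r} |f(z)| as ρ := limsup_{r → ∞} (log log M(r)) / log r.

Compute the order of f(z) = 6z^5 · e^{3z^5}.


M(r) = max_{|z|=r} |6|·|z|^5·|e^{3z^5}| = 6·r^5 · e^{3r^5} (the factors attain their maxima compatibly on |z|=r). Then log M(r) = log 6 + 5·log r + 3r^5, dominated by the last term, so log log M(r) ~ 5·log r. The polynomial factor 6z^5 contributes only a log r term and does not affect the order. ρ = 5.
Therefore ρ = 5.

Order ρ = 5.


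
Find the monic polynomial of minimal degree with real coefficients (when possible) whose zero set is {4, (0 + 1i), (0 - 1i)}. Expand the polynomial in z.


The polynomial is p(z) = ∏_{α ∈ S} (z − α), where S = {4, (0 + 1i), (0 - 1i)}.
Expanding the product yields: p(z) = z^3 -4·z^2 + z -4.
Note conjugate pairs combine to real quadratics: (z − (0+1i))(z − (0−1i)) = z² + 1.
The resulting polynomial has degree 3 and real coefficients as required.

p(z) = z^3 -4·z^2 + z -4.


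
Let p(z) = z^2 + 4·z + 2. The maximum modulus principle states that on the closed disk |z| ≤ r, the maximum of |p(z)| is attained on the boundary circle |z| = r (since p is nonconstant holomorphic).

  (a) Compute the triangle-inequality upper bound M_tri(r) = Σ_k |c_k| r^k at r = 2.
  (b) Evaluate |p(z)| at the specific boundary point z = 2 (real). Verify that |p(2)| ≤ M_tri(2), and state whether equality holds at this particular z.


Coefficients: c_0 = 2, c_1 = 4, c_2 = 1. Radius r = 2.
Part (a). Triangle bound: M_tri(r) = Σ_k |c_k| r^k
  = |2|·2^0 + |4|·2^1 + |1|·2^2
  = 2 + 8 + 4 = 14.
This bounds M(r) := max_{|z|=r} |p(z)| from above; equality holds iff all terms c_k z^k can be made to align in phase at a single z on |z|=r.
Part (b). At z = 2 (real, on the circle |z| = r):
  p(2) = (2)·2^0 + (4)·2^1 + (1)·2^2 = 14.
  |p(2)| = 14.
Since all nonzero coefficients share the same sign, |p(2)| = 14 = M_tri(2); the triangle bound is attained at z = 2, so in fact M(r) = 14.

M_tri(2) = 14; |p(2)| = 14; equality at z=2: yes.


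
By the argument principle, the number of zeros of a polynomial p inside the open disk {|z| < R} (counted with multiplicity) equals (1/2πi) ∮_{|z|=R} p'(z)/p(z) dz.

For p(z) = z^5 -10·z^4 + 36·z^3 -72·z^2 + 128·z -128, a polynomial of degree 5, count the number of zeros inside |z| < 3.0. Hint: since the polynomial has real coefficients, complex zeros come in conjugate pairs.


The zeros of p are: (0 + 2i), (0 - 2i), 2, 4, 4.
Their magnitudes are: 2, 2, 2, 4, 4.
Zeros with |z| < R = 3.0: (0 + 2i), (0 - 2i), 2.
Count = 3.
By the argument principle, (1/2πi) ∮_{|z|=R} p'(z)/p(z) dz equals exactly this count.

Number of zeros inside |z| < 3.0: 3.


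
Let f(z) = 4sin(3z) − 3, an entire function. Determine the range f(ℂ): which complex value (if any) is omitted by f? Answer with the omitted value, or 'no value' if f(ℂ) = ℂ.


Little Picard bounds the complement of f(ℂ) to at most one point.
sin is entire and surjective onto ℂ: for every w ∈ ℂ, sin(ζ) = w has a solution ζ ∈ ℂ (e.g., via the complex inverse arcsin). With ζ = 3z this gives z = ζ/(3). Then 4·sin(3z) takes every value in 4·ℂ = ℂ, and adding -3 is a bijection of ℂ. So f is surjective and omits no value. (Note: only on the real line is sin bounded by [−1, 1].)

Omitted value: no value.


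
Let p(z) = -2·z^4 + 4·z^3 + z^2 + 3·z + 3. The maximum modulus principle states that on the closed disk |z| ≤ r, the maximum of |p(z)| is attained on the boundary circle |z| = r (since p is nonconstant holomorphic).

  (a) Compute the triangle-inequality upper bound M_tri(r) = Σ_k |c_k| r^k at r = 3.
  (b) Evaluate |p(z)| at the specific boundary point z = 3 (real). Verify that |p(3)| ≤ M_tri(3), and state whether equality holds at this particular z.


Coefficients: c_0 = 3, c_1 = 3, c_2 = 1, c_3 = 4, c_4 = -2. Radius r = 3.
Part (a). Triangle bound: M_tri(r) = Σ_k |c_k| r^k
  = |3|·3^0 + |3|·3^1 + |1|·3^2 + |4|·3^3 + |-2|·3^4
  = 3 + 9 + 9 + 108 + 162 = 291.
This bounds M(r) := max_{|z|=r} |p(z)| from above; equality holds iff all terms c_k z^k can be made to align in phase at a single z on |z|=r.
Part (b). At z = 3 (real, on the circle |z| = r):
  p(3) = (3)·3^0 + (3)·3^1 + (1)·3^2 + (4)·3^3 + (-2)·3^4 = -33.
  |p(3)| = 33.
Check: |p(3)| = 33 ≤ 291 = M_tri(3). ✓ Equality does not hold at z = 3 (the coefficients have mixed signs, so the terms do not all align in phase there).

M_tri(3) = 291; |p(3)| = 33; equality at z=3: no.


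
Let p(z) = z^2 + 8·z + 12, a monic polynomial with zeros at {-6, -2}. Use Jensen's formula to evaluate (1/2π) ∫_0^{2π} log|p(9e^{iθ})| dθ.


Zeros: -6, -2; r = 9.
Inside |z| < r: -6, -2. Outside (|z| ≥ r): ∅.
p(0) = 12, so log|p(0)| = log(12) = 2.4849.
Apply Jensen: I(r) = log|p(0)| + Σ_k log(r/|z_k|), summed over zeros inside |z| < r.
  log(r/|z_k|) for z_k = -6: log(9/6) = 0.4055
  log(r/|z_k|) for z_k = -2: log(9/2) = 1.5041
Sum over inside zeros: 1.9095.
I(r) = log|p(0)| + (inside sum) = 2.4849 + 1.9095 = 4.3944.
Closed form (all zeros inside, monic): I(r) = n·log(r) = 2·log(9) = 4.3944. ✓

I(r) ≈ 4.3944.


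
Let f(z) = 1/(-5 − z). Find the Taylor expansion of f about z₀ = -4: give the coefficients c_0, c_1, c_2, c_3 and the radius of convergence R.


Let w = z − z₀, so z = z₀ + w.
Then -5 − z = -5 − (z₀ + w) = (-5 − z₀) − w = -1 − w.
f(z) = 1/(-1 − w) = (1/(-1)) · 1/(1 − w/(-1)) = Σ_{n≥0} w^n / (-1)^(n+1).
So c_n = 1/(-1)^(n+1):
  c_0 = 1/(-1)^1 = -1.
  c_1 = 1/(-1)^2 = 1.
  c_2 = 1/(-1)^3 = -1.
  c_3 = 1/(-1)^4 = 1.
The series is valid for |w/d| < 1, i.e. |z − z₀| < |d|.
Radius of convergence: R = |-5 − z₀| = |-1| = 1 (distance from z₀ to the singularity z = -5).

c_0 = -1, c_1 = 1, c_2 = -1, c_3 = 1; R = 1.


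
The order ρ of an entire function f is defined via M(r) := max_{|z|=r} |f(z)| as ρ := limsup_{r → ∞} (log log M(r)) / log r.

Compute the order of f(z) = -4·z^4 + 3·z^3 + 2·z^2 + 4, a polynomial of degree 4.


|f(z)| ≤ Σ|c_k|·r^k = O(r^4) as r → ∞. Polynomial growth is O(e^{r^ε}) for every ε > 0 (since r^4/e^{r^ε} → 0), so ρ ≤ ε for all ε > 0, i.e. ρ = 0. Every nonconstant polynomial has order 0.
Therefore ρ = 0.

Order ρ = 0.


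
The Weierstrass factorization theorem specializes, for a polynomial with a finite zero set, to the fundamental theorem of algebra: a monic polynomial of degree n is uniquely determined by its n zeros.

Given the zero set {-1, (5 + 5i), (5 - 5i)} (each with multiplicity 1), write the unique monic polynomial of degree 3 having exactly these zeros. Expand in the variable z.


The polynomial is p(z) = ∏_{α ∈ S} (z − α), where S = {-1, (5 + 5i), (5 - 5i)}.
Expanding the product yields: p(z) = z^3 -9·z^2 + 40·z + 50.
Note conjugate pairs combine to real quadratics: (z − (5+5i))(z − (5−5i)) = z² − 10z + 50.
The resulting polynomial has degree 3 and real coefficients as required.

p(z) = z^3 -9·z^2 + 40·z + 50.


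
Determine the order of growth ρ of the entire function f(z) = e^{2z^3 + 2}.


|e^{2z^3 + 2}| = e^{Re(2·z^3) + 2} ≤ e^{2|z|^3 + 2} = e^{2r^3 + 2} on |z| = r, so ρ ≤ 3. Choosing z on |z|=r so that 2·z^3 is real positive (always possible by picking arg z appropriately) gives |f(z)| = e^{2r^3 + 2}, matching the bound. The additive constant 2 does not affect log log M(r) ~ 3·log r. Hence ρ = 3.
Therefore ρ = 3.

Order ρ = 3.


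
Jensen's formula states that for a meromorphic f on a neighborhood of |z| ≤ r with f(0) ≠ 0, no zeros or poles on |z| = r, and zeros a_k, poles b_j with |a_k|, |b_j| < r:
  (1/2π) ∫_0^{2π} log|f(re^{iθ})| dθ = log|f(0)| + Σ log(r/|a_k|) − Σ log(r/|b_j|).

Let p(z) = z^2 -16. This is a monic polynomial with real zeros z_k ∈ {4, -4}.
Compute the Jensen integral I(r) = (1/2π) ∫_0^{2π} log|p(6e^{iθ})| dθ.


Zeros: -4, 4; r = 6.
Inside |z| < r: -4, 4. Outside (|z| ≥ r): ∅.
p(0) = -16, so log|p(0)| = log(16) = 2.7726.
Apply Jensen: I(r) = log|p(0)| + Σ_k log(r/|z_k|), summed over zeros inside |z| < r.
  log(r/|z_k|) for z_k = 4: log(6/4) = 0.4055
  log(r/|z_k|) for z_k = -4: log(6/4) = 0.4055
Sum over inside zeros: 0.8109.
I(r) = log|p(0)| + (inside sum) = 2.7726 + 0.8109 = 3.5835.
Closed form (all zeros inside, monic): I(r) = n·log(r) = 2·log(6) = 3.5835. ✓

I(r) ≈ 3.5835.


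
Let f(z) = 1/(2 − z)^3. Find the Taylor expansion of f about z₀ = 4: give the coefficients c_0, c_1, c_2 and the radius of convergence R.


Let w = z − z₀, so z = z₀ + w.
Then 2 − z = 2 − (z₀ + w) = (2 − z₀) − w = -2 − w.
f(z) = 1/(-2 − w)^3 = (1/(-2)^3) · (1 − w/(-2))^{−3}.
By the binomial series (1−u)^{−3} = Σ_{n≥0} C(n+2, 2) u^n for |u|<1, with u = w/(-2):
  c_n = C(n+2, 2) / (-2)^(n+3).
  c_0 = 1/(-2)^3 = -1/8.
  c_1 = 3/(-2)^4 = 3/16.
  c_2 = 6/(-2)^5 = -3/16.
The series is valid for |w/d| < 1, i.e. |z − z₀| < |d|.
Radius of convergence: R = |2 − z₀| = |-2| = 2 (distance from z₀ to the singularity z = 2).

c_0 = -1/8, c_1 = 3/16, c_2 = -3/16; R = 2.


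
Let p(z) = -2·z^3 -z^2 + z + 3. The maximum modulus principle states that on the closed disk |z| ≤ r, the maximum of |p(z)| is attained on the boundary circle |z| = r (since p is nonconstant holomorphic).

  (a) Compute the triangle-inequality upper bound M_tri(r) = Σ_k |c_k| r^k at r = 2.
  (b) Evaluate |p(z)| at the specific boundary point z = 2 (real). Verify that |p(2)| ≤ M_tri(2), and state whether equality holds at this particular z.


Coefficients: c_0 = 3, c_1 = 1, c_2 = -1, c_3 = -2. Radius r = 2.
Part (a). Triangle bound: M_tri(r) = Σ_k |c_k| r^k
  = |3|·2^0 + |1|·2^1 + |-1|·2^2 + |-2|·2^3
  = 3 + 2 + 4 + 16 = 25.
This bounds M(r) := max_{|z|=r} |p(z)| from above; equality holds iff all terms c_k z^k can be made to align in phase at a single z on |z|=r.
Part (b). At z = 2 (real, on the circle |z| = r):
  p(2) = (3)·2^0 + (1)·2^1 + (-1)·2^2 + (-2)·2^3 = -15.
  |p(2)| = 15.
Check: |p(2)| = 15 ≤ 25 = M_tri(2). ✓ Equality does not hold at z = 2 (the coefficients have mixed signs, so the terms do not all align in phase there).

M_tri(2) = 25; |p(2)| = 15; equality at z=2: no.


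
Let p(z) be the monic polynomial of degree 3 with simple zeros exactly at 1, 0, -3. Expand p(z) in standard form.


The polynomial is p(z) = ∏_{α ∈ S} (z − α), where S = {1, 0, -3}.
Expanding the product yields: p(z) = z^3 + 2·z^2 -3·z.
The resulting polynomial has degree 3 and real coefficients as required.

p(z) = z^3 + 2·z^2 -3·z.
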